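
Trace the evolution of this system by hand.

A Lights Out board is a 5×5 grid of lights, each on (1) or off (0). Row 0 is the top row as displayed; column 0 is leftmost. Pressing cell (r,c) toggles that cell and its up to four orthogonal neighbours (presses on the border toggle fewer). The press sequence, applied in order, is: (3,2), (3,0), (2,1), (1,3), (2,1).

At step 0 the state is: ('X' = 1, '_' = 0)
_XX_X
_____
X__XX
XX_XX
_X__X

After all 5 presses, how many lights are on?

16

0) _XX_X
_____
X__XX
XX_XX
_X__X
1) _XX_X
_____
X_XXX
X_X_X
_XX_X
2) _XX_X
_____
__XXX
_XX_X
XXX_X
3) _XX_X
_X___
XX_XX
__X_X
XXX_X
4) _XXXX
_XXXX
XX__X
__X_X
XXX_X
5) _XXXX
__XXX
__X_X
_XX_X
XXX_X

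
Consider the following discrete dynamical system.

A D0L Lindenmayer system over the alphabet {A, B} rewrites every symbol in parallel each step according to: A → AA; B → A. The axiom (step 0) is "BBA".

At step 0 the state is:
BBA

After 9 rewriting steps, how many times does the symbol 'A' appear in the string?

gen 0: BBA
gen 1: AAAA
gen 2: AAAAAAAA
gen 3: AAAAAAAAAAAAAAAA
gen 4: AAAAAAAAAAAAAAAAAAAAAAAAAAAAAAAA
gen 5: AAAAAAAAAAAAAAAAAAAAAAAAAAAAAAAAAAAAAAAAAAAAAAAAAAAAAAAAAAAAAAAA
gen 6: AAAAAAAAAAAAAAAAAAAAAAAAAAAAAAAAAAAAAAAAAAAAAAAAAAAAAAAAAA…AAAAAAAAAAAAAAAAAAAAAAAAAAAAAAAAAAAAAAAAAAAAAAAAAAAAAAAAAA  (len 128)
gen 7: AAAAAAAAAAAAAAAAAAAAAAAAAAAAAAAAAAAAAAAAAAAAAAAAAAAAAAAAAA…AAAAAAAAAAAAAAAAAAAAAAAAAAAAAAAAAAAAAAAAAAAAAAAAAAAAAAAAAA  (len 256)
gen 8: AAAAAAAAAAAAAAAAAAAAAAAAAAAAAAAAAAAAAAAAAAAAAAAAAAAAAAAAAA…AAAAAAAAAAAAAAAAAAAAAAAAAAAAAAAAAAAAAAAAAAAAAAAAAAAAAAAAAA  (len 512)
gen 9: AAAAAAAAAAAAAAAAAAAAAAAAAAAAAAAAAAAAAAAAAAAAAAAAAAAAAAAAAA…AAAAAAAAAAAAAAAAAAAAAAAAAAAAAAAAAAAAAAAAAAAAAAAAAAAAAAAAAA  (len 1024)

1024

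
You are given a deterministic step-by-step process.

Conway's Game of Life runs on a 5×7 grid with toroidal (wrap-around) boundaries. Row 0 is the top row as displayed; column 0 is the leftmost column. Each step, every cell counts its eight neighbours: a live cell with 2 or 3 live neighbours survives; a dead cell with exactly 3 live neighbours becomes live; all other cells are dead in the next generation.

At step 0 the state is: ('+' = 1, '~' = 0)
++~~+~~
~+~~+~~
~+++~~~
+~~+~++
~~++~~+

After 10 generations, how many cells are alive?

k=0  ++~~+~~
~+~~+~~
~+++~~~
+~~+~++
~~++~~+
k=1  ++~~++~
~~~~+~~
~+~+~++
+~~~~++
~~++~~~
k=2  ~++~++~
~+++~~~
~~~~~~~
++~+~+~
~~++~~~
k=3  ~~~~+~~
~+~++~~
+~~++~~
~+~++~~
+~~~~++
k=4  +~~++~+
~~+~~+~
++~~~+~
~+++~~~
+~~+~++
k=5  ++++~~~
~~++~+~
+~~++~+
~~~+~+~
~~~~~+~
k=6  ~+~+~~+
~~~~~+~
~~~~~~+
~~~+~+~
~+~+~~+
k=7  ~~~~+++
+~~~~++
~~~~+++
+~+~+++
~~~+~++
k=8  ~~~~~~~
+~~~~~~
~+~+~~~
+~~~~~~
~~~+~~~
k=9  ~~~~~~~
~~~~~~~
++~~~~~
~~+~~~~
~~~~~~~
k=10  ~~~~~~~
~~~~~~~
~+~~~~~
~+~~~~~
~~~~~~~

2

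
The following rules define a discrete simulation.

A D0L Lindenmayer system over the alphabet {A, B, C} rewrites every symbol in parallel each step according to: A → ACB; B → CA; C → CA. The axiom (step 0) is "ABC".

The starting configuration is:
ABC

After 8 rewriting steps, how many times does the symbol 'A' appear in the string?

1393

0) ABC
1) ACBCACA
2) ACBCACACAACBCAACB
3) ACBCACACAACBCAACBCAACBACBCACACAACBACBCACA
4) ACBCACACAACBCAACBCAACBACBCACACAACBACBCACACAACBACBCACAACBCACACAACBCAACBCAACBACBCACAACBCACACAACBCAACB
5) ACBCACACAACBCAACBCAACBACBCACACAACBACBCACACAACBACBCACAACBCA…ACBCACACAACBCAACBACBCACACAACBCAACBCAACBACBCACACAACBACBCACA  (len 239)
6) ACBCACACAACBCAACBCAACBACBCACACAACBACBCACACAACBACBCACAACBCA…CAACBACBCACAACBCACACAACBCAACBCAACBACBCACAACBCACACAACBCAACB  (len 577)
7) ACBCACACAACBCAACBCAACBACBCACACAACBACBCACACAACBACBCACAACBCA…ACBCACACAACBCAACBACBCACACAACBCAACBCAACBACBCACACAACBACBCACA  (len 1393)
8) ACBCACACAACBCAACBCAACBACBCACACAACBACBCACACAACBACBCACAACBCA…CAACBACBCACAACBCACACAACBCAACBCAACBACBCACAACBCACACAACBCAACB  (len 3363)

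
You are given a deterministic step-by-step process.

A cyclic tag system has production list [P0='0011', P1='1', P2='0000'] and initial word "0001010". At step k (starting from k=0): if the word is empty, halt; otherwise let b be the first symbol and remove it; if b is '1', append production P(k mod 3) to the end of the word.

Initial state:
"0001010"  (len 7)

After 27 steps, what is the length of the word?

k=0  "0001010"  (len 7)
k=1  "001010"  (len 6)
k=2  "01010"  (len 5)
k=3  "1010"  (len 4)
k=4  "0100011"  (len 7)
k=5  "100011"  (len 6)
k=6  "000110000"  (len 9)
k=7  "00110000"  (len 8)
k=8  "0110000"  (len 7)
k=9  "110000"  (len 6)
k=10  "100000011"  (len 9)
k=11  "000000111"  (len 9)
k=12  "00000111"  (len 8)
k=13  "0000111"  (len 7)
k=14  "000111"  (len 6)
k=15  "00111"  (len 5)
k=16  "0111"  (len 4)
k=17  "111"  (len 3)
k=18  "110000"  (len 6)
k=19  "100000011"  (len 9)
k=20  "000000111"  (len 9)
k=21  "00000111"  (len 8)
k=22  "0000111"  (len 7)
k=23  "000111"  (len 6)
k=24  "00111"  (len 5)
k=25  "0111"  (len 4)
k=26  "111"  (len 3)
k=27  "110000"  (len 6)

6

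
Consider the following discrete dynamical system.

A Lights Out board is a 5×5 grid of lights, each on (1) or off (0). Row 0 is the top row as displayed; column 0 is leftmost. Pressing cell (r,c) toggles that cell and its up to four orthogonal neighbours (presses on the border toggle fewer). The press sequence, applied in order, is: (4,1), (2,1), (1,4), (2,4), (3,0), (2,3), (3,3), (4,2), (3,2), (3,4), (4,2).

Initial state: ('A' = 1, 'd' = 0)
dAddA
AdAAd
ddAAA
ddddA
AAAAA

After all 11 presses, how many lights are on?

10

gen 0: dAddA
AdAAd
ddAAA
ddddA
AAAAA
gen 1: dAddA
AdAAd
ddAAA
dAddA
dddAA
gen 2: dAddA
AAAAd
AAdAA
ddddA
dddAA
gen 3: dAddd
AAAdA
AAdAd
ddddA
dddAA
gen 4: dAddd
AAAdd
AAddA
ddddd
dddAA
gen 5: dAddd
AAAdd
dAddA
AAddd
AddAA
gen 6: dAddd
AAAAd
dAAAd
AAdAd
AddAA
gen 7: dAddd
AAAAd
dAAdd
AAAdA
AdddA
gen 8: dAddd
AAAAd
dAAdd
AAddA
AAAAA
gen 9: dAddd
AAAAd
dAddd
AdAAA
AAdAA
gen 10: dAddd
AAAAd
dAddA
AdAdd
AAdAd
gen 11: dAddd
AAAAd
dAddA
Adddd
AdAdd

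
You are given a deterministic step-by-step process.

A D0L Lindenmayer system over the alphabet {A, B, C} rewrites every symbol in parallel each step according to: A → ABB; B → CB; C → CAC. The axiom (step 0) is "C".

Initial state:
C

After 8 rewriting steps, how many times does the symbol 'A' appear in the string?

905

gen 0: C
gen 1: CAC
gen 2: CACABBCAC
gen 3: CACABBCACABBCBCBCACABBCAC
gen 4: CACABBCACABBCBCBCACABBCACABBCBCBCACCBCACCBCACABBCACABBCBCBCACABBCAC
gen 5: CACABBCACABBCBCBCACABBCACABBCBCBCACCBCACCBCACABBCACABBCBCB…ABBCBCBCACABBCACABBCBCBCACCBCACCBCACABBCACABBCBCBCACABBCAC  (len 179)
gen 6: CACABBCACABBCBCBCACABBCACABBCBCBCACCBCACCBCACABBCACABBCBCB…ABBCBCBCACABBCACABBCBCBCACCBCACCBCACABBCACABBCBCBCACABBCAC  (len 481)
gen 7: CACABBCACABBCBCBCACABBCACABBCBCBCACCBCACCBCACABBCACABBCBCB…ABBCBCBCACABBCACABBCBCBCACCBCACCBCACABBCACABBCBCBCACABBCAC  (len 1297)
gen 8: CACABBCACABBCBCBCACABBCACABBCBCBCACCBCACCBCACABBCACABBCBCB…ABBCBCBCACABBCACABBCBCBCACCBCACCBCACABBCACABBCBCBCACABBCAC  (len 3499)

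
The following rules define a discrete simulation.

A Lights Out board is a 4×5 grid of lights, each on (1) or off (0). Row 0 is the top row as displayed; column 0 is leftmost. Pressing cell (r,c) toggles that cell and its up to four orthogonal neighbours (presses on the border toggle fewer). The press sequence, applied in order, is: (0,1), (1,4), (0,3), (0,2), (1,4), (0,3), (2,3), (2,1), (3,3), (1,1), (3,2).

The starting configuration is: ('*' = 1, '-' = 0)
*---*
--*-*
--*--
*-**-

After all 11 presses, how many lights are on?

[0] *---*
--*-*
--*--
*-**-
[1] -**-*
-**-*
--*--
*-**-
[2] -**--
-***-
--*-*
*-**-
[3] -*-**
-**--
--*-*
*-**-
[4] --*-*
-*---
--*-*
*-**-
[5] --*--
-*-**
--*--
*-**-
[6] ---**
-*--*
--*--
*-**-
[7] ---**
-*-**
---**
*-*--
[8] ---**
---**
*****
***--
[9] ---**
---**
***-*
**-**
[10] -*-**
*****
*-*-*
**-**
[11] -*-**
*****
*---*
*-*-*

13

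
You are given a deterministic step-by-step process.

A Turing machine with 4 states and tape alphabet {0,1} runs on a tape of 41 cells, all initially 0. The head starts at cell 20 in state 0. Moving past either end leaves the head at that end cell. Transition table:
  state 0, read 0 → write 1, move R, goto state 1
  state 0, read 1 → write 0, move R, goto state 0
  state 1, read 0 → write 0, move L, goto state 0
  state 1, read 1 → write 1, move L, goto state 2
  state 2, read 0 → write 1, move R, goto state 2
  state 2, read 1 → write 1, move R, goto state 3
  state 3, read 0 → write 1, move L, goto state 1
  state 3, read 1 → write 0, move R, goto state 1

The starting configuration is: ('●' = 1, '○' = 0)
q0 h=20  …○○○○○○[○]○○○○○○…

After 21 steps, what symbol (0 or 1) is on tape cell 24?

0

[0] q0 h=20  …○○○○○○[○]○○○○○○…
[1] q1 h=21  …○○○○○●[○]○○○○○○…
[2] q0 h=20  …○○○○○○[●]○○○○○○…
[3] q0 h=21  …○○○○○○[○]○○○○○○…
[4] q1 h=22  …○○○○○●[○]○○○○○○…
[5] q0 h=21  …○○○○○○[●]○○○○○○…
[6] q0 h=22  …○○○○○○[○]○○○○○○…
[7] q1 h=23  …○○○○○●[○]○○○○○○…
[8] q0 h=22  …○○○○○○[●]○○○○○○…
[9] q0 h=23  …○○○○○○[○]○○○○○○…
[10] q1 h=24  …○○○○○●[○]○○○○○○…
[11] q0 h=23  …○○○○○○[●]○○○○○○…
[12] q0 h=24  …○○○○○○[○]○○○○○○…
[13] q1 h=25  …○○○○○●[○]○○○○○○…
[14] q0 h=24  …○○○○○○[●]○○○○○○…
[15] q0 h=25  …○○○○○○[○]○○○○○○…
[16] q1 h=26  …○○○○○●[○]○○○○○○…
[17] q0 h=25  …○○○○○○[●]○○○○○○…
[18] q0 h=26  …○○○○○○[○]○○○○○○…
[19] q1 h=27  …○○○○○●[○]○○○○○○…
[20] q0 h=26  …○○○○○○[●]○○○○○○…
[21] q0 h=27  …○○○○○○[○]○○○○○○…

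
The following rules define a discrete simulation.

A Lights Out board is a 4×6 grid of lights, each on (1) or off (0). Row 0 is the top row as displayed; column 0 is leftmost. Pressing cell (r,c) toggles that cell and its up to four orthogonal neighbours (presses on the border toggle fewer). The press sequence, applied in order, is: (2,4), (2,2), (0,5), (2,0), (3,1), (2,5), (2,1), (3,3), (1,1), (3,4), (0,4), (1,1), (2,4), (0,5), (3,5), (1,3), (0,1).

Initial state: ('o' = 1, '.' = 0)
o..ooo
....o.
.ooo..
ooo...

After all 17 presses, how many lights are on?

t=0: o..ooo
....o.
.ooo..
ooo...
t=1: o..ooo
......
.oo.oo
ooo.o.
t=2: o..ooo
..o...
...ooo
oo..o.
t=3: o..o..
..o..o
...ooo
oo..o.
t=4: o..o..
o.o..o
oo.ooo
.o..o.
t=5: o..o..
o.o..o
o..ooo
o.o.o.
t=6: o..o..
o.o...
o..o..
o.o.oo
t=7: o..o..
ooo...
.ooo..
ooo.oo
t=8: o..o..
ooo...
.oo...
oo.o.o
t=9: oo.o..
......
..o...
oo.o.o
t=10: oo.o..
......
..o.o.
oo..o.
t=11: oo..oo
....o.
..o.o.
oo..o.
t=12: o...oo
ooo.o.
.oo.o.
oo..o.
t=13: o...oo
ooo...
.ooo.o
oo....
t=14: o.....
ooo..o
.ooo.o
oo....
t=15: o.....
ooo..o
.ooo..
oo..oo
t=16: o..o..
oo.ooo
.oo...
oo..oo
t=17: .ooo..
o..ooo
.oo...
oo..oo

13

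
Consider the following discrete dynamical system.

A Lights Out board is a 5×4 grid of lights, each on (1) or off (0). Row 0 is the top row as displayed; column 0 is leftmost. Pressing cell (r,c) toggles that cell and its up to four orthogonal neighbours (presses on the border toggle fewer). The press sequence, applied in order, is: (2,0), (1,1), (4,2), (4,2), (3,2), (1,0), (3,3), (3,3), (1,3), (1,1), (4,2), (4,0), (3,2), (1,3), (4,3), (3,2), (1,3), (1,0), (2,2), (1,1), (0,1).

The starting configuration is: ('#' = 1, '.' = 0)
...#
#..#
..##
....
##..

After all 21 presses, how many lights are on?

[0] ...#
#..#
..##
....
##..
[1] ...#
...#
####
#...
##..
[2] .#.#
####
#.##
#...
##..
[3] .#.#
####
#.##
#.#.
#.##
[4] .#.#
####
#.##
#...
##..
[5] .#.#
####
#..#
####
###.
[6] ##.#
..##
...#
####
###.
[7] ##.#
..##
....
##..
####
[8] ##.#
..##
...#
####
###.
[9] ##..
....
....
####
###.
[10] #...
###.
.#..
####
###.
[11] #...
###.
.#..
##.#
#..#
[12] #...
###.
.#..
.#.#
.#.#
[13] #...
###.
.##.
..#.
.###
[14] #..#
##.#
.###
..#.
.###
[15] #..#
##.#
.###
..##
.#..
[16] #..#
##.#
.#.#
.#..
.##.
[17] #...
###.
.#..
.#..
.##.
[18] ....
..#.
##..
.#..
.##.
[19] ....
....
#.##
.##.
.##.
[20] .#..
###.
####
.##.
.##.
[21] #.#.
#.#.
####
.##.
.##.

12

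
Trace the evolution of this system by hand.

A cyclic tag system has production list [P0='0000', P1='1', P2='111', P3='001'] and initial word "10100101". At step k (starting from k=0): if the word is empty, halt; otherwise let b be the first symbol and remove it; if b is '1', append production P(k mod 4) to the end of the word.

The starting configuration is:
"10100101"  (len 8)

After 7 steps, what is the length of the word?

9

t=0: "10100101"  (len 8)
t=1: "01001010000"  (len 11)
t=2: "1001010000"  (len 10)
t=3: "001010000111"  (len 12)
t=4: "01010000111"  (len 11)
t=5: "1010000111"  (len 10)
t=6: "0100001111"  (len 10)
t=7: "100001111"  (len 9)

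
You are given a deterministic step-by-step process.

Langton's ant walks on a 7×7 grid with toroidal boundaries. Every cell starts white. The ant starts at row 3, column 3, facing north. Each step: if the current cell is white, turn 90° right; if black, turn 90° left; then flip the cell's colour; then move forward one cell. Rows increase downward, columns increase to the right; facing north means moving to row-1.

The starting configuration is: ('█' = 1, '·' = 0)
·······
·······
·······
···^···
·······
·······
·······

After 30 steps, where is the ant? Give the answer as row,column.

4,2

k=0  ·······
·······
·······
···^···
·······
·······
·······
k=1  ·······
·······
·······
···█>··
·······
·······
·······
k=2  ·······
·······
·······
···██··
····v··
·······
·······
k=3  ·······
·······
·······
···██··
···<█··
·······
·······
k=4  ·······
·······
·······
···^█··
···██··
·······
·······
k=5  ·······
·······
·······
··<·█··
···██··
·······
·······
k=6  ·······
·······
··^····
··█·█··
···██··
·······
·······
k=7  ·······
·······
··█>···
··█·█··
···██··
·······
·······
k=8  ·······
·······
··██···
··█v█··
···██··
·······
·······
k=9  ·······
·······
··██···
··<██··
···██··
·······
·······
k=10  ·······
·······
··██···
···██··
··v██··
·······
·······
k=11  ·······
·······
··██···
···██··
·<███··
·······
·······
k=12  ·······
·······
··██···
·^·██··
·████··
·······
·······
k=13  ·······
·······
··██···
·█>██··
·████··
·······
·······
k=14  ·······
·······
··██···
·████··
·█v██··
·······
·······
k=15  ·······
·······
··██···
·████··
·█·>█··
·······
·······
k=16  ·······
·······
··██···
·██^█··
·█··█··
·······
·······
k=17  ·······
·······
··██···
·█<·█··
·█··█··
·······
·······
k=18  ·······
·······
··██···
·█··█··
·█v·█··
·······
·······
k=19  ·······
·······
··██···
·█··█··
·<█·█··
·······
·······
k=20  ·······
·······
··██···
·█··█··
··█·█··
·v·····
·······
k=21  ·······
·······
··██···
·█··█··
··█·█··
<█·····
·······
k=22  ·······
·······
··██···
·█··█··
^·█·█··
██·····
·······
k=23  ·······
·······
··██···
·█··█··
█>█·█··
██·····
·······
k=24  ·······
·······
··██···
·█··█··
███·█··
█v·····
·······
k=25  ·······
·······
··██···
·█··█··
███·█··
█·>····
·······
k=26  ·······
·······
··██···
·█··█··
███·█··
█·█····
··v····
k=27  ·······
·······
··██···
·█··█··
███·█··
█·█····
·<█····
k=28  ·······
·······
··██···
·█··█··
███·█··
█^█····
·██····
k=29  ·······
·······
··██···
·█··█··
███·█··
██>····
·██····
k=30  ·······
·······
··██···
·█··█··
██^·█··
██·····
·██····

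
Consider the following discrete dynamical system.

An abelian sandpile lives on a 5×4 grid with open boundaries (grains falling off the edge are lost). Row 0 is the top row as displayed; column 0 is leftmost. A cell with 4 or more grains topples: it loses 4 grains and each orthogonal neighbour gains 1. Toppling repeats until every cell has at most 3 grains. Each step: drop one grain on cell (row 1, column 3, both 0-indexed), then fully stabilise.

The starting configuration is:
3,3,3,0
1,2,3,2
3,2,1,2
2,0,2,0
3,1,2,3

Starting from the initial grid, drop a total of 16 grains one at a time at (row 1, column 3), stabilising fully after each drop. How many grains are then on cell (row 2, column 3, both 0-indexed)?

0

t=0: 3,3,3,0
1,2,3,2
3,2,1,2
2,0,2,0
3,1,2,3
t=1: 3,3,3,0
1,2,3,3
3,2,1,2
2,0,2,0
3,1,2,3
t=2: 0,2,1,2
3,0,2,1
3,3,2,3
2,0,2,0
3,1,2,3
t=3: 0,2,1,2
3,0,2,2
3,3,2,3
2,0,2,0
3,1,2,3
t=4: 0,2,1,2
3,0,2,3
3,3,2,3
2,0,2,0
3,1,2,3
t=5: 0,2,1,3
3,0,3,1
3,3,3,0
2,0,2,1
3,1,2,3
t=6: 0,2,1,3
3,0,3,2
3,3,3,0
2,0,2,1
3,1,2,3
t=7: 0,2,1,3
3,0,3,3
3,3,3,0
2,0,2,1
3,1,2,3
t=8: 1,2,3,0
0,3,1,2
1,1,1,2
3,1,3,1
3,1,2,3
t=9: 1,2,3,0
0,3,1,3
1,1,1,2
3,1,3,1
3,1,2,3
t=10: 1,2,3,1
0,3,2,0
1,1,1,3
3,1,3,1
3,1,2,3
t=11: 1,2,3,1
0,3,2,1
1,1,1,3
3,1,3,1
3,1,2,3
t=12: 1,2,3,1
0,3,2,2
1,1,1,3
3,1,3,1
3,1,2,3
t=13: 1,2,3,1
0,3,2,3
1,1,1,3
3,1,3,1
3,1,2,3
t=14: 1,2,3,2
0,3,3,1
1,1,2,0
3,1,3,2
3,1,2,3
t=15: 1,2,3,2
0,3,3,2
1,1,2,0
3,1,3,2
3,1,2,3
t=16: 1,2,3,2
0,3,3,3
1,1,2,0
3,1,3,2
3,1,2,3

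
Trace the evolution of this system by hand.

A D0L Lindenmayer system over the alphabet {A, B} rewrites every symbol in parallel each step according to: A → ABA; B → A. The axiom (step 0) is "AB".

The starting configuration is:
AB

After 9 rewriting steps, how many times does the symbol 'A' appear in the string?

k=0  AB
k=1  ABAA
k=2  ABAAABAABA
k=3  ABAAABAABAABAAABAABAAABA
k=4  ABAAABAABAABAAABAABAAABAABAAABAABAABAAABAABAAABAABAABAAABA
k=5  ABAAABAABAABAAABAABAAABAABAAABAABAABAAABAABAAABAABAABAAABA…ABAAABAABAABAAABAABAAABAABAABAAABAABAAABAABAAABAABAABAAABA  (len 140)
k=6  ABAAABAABAABAAABAABAAABAABAAABAABAABAAABAABAAABAABAABAAABA…ABAAABAABAABAAABAABAAABAABAABAAABAABAAABAABAAABAABAABAAABA  (len 338)
k=7  ABAAABAABAABAAABAABAAABAABAAABAABAABAAABAABAAABAABAABAAABA…ABAAABAABAABAAABAABAAABAABAABAAABAABAAABAABAAABAABAABAAABA  (len 816)
k=8  ABAAABAABAABAAABAABAAABAABAAABAABAABAAABAABAAABAABAABAAABA…ABAAABAABAABAAABAABAAABAABAABAAABAABAAABAABAAABAABAABAAABA  (len 1970)
k=9  ABAAABAABAABAAABAABAAABAABAAABAABAABAAABAABAAABAABAABAAABA…ABAAABAABAABAAABAABAAABAABAABAAABAABAAABAABAAABAABAABAAABA  (len 4756)

3363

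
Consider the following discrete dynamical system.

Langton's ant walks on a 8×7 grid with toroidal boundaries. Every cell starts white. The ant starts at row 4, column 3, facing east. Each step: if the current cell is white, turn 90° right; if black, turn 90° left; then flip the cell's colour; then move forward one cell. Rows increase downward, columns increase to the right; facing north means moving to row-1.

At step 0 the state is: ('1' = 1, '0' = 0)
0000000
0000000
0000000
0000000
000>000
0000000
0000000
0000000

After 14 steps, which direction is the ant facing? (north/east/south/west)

west

t=0: 0000000
0000000
0000000
0000000
000>000
0000000
0000000
0000000
t=1: 0000000
0000000
0000000
0000000
0001000
000v000
0000000
0000000
t=2: 0000000
0000000
0000000
0000000
0001000
00<1000
0000000
0000000
t=3: 0000000
0000000
0000000
0000000
00^1000
0011000
0000000
0000000
t=4: 0000000
0000000
0000000
0000000
001>000
0011000
0000000
0000000
t=5: 0000000
0000000
0000000
000^000
0010000
0011000
0000000
0000000
t=6: 0000000
0000000
0000000
0001>00
0010000
0011000
0000000
0000000
t=7: 0000000
0000000
0000000
0001100
0010v00
0011000
0000000
0000000
t=8: 0000000
0000000
0000000
0001100
001<100
0011000
0000000
0000000
t=9: 0000000
0000000
0000000
000^100
0011100
0011000
0000000
0000000
t=10: 0000000
0000000
0000000
00<0100
0011100
0011000
0000000
0000000
t=11: 0000000
0000000
00^0000
0010100
0011100
0011000
0000000
0000000
t=12: 0000000
0000000
001>000
0010100
0011100
0011000
0000000
0000000
t=13: 0000000
0000000
0011000
001v100
0011100
0011000
0000000
0000000
t=14: 0000000
0000000
0011000
00<1100
0011100
0011000
0000000
0000000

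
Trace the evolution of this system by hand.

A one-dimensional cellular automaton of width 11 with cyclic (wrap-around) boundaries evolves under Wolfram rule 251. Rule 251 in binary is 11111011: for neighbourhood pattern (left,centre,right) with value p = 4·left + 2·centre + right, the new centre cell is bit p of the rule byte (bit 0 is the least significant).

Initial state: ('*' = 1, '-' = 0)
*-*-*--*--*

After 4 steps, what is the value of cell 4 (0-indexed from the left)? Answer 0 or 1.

k=0  *-*-*--*--*
k=1  **-*-**-***
k=2  ***-*******
k=3  ***********
k=4  ***********

1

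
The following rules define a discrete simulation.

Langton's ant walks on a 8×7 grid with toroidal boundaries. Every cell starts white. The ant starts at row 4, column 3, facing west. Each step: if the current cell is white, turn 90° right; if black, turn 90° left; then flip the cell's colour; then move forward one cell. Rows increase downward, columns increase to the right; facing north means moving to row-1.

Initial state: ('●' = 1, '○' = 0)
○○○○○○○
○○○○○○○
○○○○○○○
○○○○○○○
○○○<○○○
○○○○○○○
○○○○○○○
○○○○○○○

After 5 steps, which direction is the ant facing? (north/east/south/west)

step 0: ○○○○○○○
○○○○○○○
○○○○○○○
○○○○○○○
○○○<○○○
○○○○○○○
○○○○○○○
○○○○○○○
step 1: ○○○○○○○
○○○○○○○
○○○○○○○
○○○^○○○
○○○●○○○
○○○○○○○
○○○○○○○
○○○○○○○
step 2: ○○○○○○○
○○○○○○○
○○○○○○○
○○○●>○○
○○○●○○○
○○○○○○○
○○○○○○○
○○○○○○○
step 3: ○○○○○○○
○○○○○○○
○○○○○○○
○○○●●○○
○○○●v○○
○○○○○○○
○○○○○○○
○○○○○○○
step 4: ○○○○○○○
○○○○○○○
○○○○○○○
○○○●●○○
○○○<●○○
○○○○○○○
○○○○○○○
○○○○○○○
step 5: ○○○○○○○
○○○○○○○
○○○○○○○
○○○●●○○
○○○○●○○
○○○v○○○
○○○○○○○
○○○○○○○

south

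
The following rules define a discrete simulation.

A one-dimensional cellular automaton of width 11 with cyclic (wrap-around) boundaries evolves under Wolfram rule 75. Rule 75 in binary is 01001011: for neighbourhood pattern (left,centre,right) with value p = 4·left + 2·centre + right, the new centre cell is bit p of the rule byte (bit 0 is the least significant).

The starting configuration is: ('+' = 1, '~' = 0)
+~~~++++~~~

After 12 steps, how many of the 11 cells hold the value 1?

5

t=0: +~~~++++~~~
t=1: ~~+++~~+~++
t=2: ~++~+~+~~++
t=3: ~++~~~~~+++
t=4: ~++~+++++~+
t=5: ~++~+~~~+~~
t=6: +++~~~++~~+
t=7: ~~+~++++~++
t=8: ~+~~+~~+~++
t=9: ~~~+~~+~~++
t=10: ~++~~+~~+++
t=11: ~++~+~~++~+
t=12: ~++~~~+++~~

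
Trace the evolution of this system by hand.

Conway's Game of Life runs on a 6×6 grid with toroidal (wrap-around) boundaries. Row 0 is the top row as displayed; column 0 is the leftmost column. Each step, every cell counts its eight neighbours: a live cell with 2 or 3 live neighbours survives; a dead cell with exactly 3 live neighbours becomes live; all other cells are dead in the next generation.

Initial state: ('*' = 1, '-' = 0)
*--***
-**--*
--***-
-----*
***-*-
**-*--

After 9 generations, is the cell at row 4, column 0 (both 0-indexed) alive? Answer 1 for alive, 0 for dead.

0

t=0: *--***
-**--*
--***-
-----*
***-*-
**-*--
t=1: ---*--
-*----
******
*----*
--***-
------
t=2: ------
-*---*
--***-
------
---***
--*-*-
t=3: ------
--***-
--***-
--*--*
---***
----**
t=4: -----*
--*-*-
-*---*
--*--*
*--*--
---*-*
t=5: ---*-*
*---**
******
-**-**
*-**-*
*----*
t=6: ------
------
------
------
--**--
-***--
t=7: --*---
------
------
------
-*-*--
-*-*--
t=8: --*---
------
------
------
------
-*-*--
t=9: --*---
------
------
------
------
--*---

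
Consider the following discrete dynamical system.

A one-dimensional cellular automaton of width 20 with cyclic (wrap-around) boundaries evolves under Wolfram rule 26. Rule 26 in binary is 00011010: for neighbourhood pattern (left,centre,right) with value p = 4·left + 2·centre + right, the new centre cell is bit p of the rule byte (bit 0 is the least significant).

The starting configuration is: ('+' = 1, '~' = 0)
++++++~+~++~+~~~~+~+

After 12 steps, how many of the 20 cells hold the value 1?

9

0) ++++++~+~++~+~~~~+~+
1) ~~~~~~~~~+~~~+~~+~~+
2) +~~~~~~~+~+~+~++~++~
3) ~+~~~~~+~~~~~~+~~+~~
4) +~+~~~+~+~~~~+~++~+~
5) ~~~+~+~~~+~~+~~+~~~~
6) ~~+~~~+~+~++~++~+~~~
7) ~+~+~+~~~~+~~+~~~+~~
8) +~~~~~+~~+~++~+~+~+~
9) ~+~~~+~++~~+~~~~~~~~
10) +~+~+~~+~++~+~~~~~~~
11) ~~~~~++~~+~~~+~~~~~+
12) +~~~++~++~+~+~+~~~+~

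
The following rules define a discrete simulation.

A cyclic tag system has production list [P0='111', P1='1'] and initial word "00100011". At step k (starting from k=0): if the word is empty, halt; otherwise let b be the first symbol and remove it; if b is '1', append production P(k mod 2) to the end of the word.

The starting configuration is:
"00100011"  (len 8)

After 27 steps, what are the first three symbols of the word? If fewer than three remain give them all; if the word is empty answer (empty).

k=0  "00100011"  (len 8)
k=1  "0100011"  (len 7)
k=2  "100011"  (len 6)
k=3  "00011111"  (len 8)
k=4  "0011111"  (len 7)
k=5  "011111"  (len 6)
k=6  "11111"  (len 5)
k=7  "1111111"  (len 7)
k=8  "1111111"  (len 7)
k=9  "111111111"  (len 9)
k=10  "111111111"  (len 9)
k=11  "11111111111"  (len 11)
k=12  "11111111111"  (len 11)
k=13  "1111111111111"  (len 13)
k=14  "1111111111111"  (len 13)
k=15  "111111111111111"  (len 15)
k=16  "111111111111111"  (len 15)
k=17  "11111111111111111"  (len 17)
k=18  "11111111111111111"  (len 17)
k=19  "1111111111111111111"  (len 19)
k=20  "1111111111111111111"  (len 19)
k=21  "111111111111111111111"  (len 21)
k=22  "111111111111111111111"  (len 21)
k=23  "11111111111111111111111"  (len 23)
k=24  "11111111111111111111111"  (len 23)
k=25  "1111111111111111111111111"  (len 25)
k=26  "1111111111111111111111111"  (len 25)
k=27  "111111111111111111111111111"  (len 27)

111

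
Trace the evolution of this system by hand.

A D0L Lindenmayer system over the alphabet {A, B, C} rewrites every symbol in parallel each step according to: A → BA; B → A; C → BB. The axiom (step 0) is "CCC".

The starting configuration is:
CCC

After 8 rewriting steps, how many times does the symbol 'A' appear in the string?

[0] CCC
[1] BBBBBB
[2] AAAAAA
[3] BABABABABABA
[4] ABAABAABAABAABAABA
[5] BAABABAABABAABABAABABAABABAABA
[6] ABABAABAABABAABAABABAABAABABAABAABABAABAABABAABA
[7] BAABAABABAABABAABAABABAABABAABAABABAABABAABAABABAABABAABAABABAABABAABAABABAABA
[8] ABABAABABAABAABABAABAABABAABABAABAABABAABAABABAABABAABAABA…ABABAABAABABAABAABABAABABAABAABABAABAABABAABABAABAABABAABA  (len 126)

78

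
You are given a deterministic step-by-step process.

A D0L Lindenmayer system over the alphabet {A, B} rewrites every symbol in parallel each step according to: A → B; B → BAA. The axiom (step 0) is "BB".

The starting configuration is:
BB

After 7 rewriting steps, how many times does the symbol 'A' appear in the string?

172

[0] BB
[1] BAABAA
[2] BAABBBAABB
[3] BAABBBAABAABAABBBAABAA
[4] BAABBBAABAABAABBBAABBBAABBBAABAABAABBBAABB
[5] BAABBBAABAABAABBBAABBBAABBBAABAABAABBBAABAABAABBBAABAABAABBBAABBBAABBBAABAABAABBBAABAA
[6] BAABBBAABAABAABBBAABBBAABBBAABAABAABBBAABAABAABBBAABAABAAB…AABAABAABBBAABAABAABBBAABAABAABBBAABBBAABBBAABAABAABBBAABB  (len 170)
[7] BAABBBAABAABAABBBAABBBAABBBAABAABAABBBAABAABAABBBAABAABAAB…ABAABAABBBAABAABAABBBAABAABAABBBAABBBAABBBAABAABAABBBAABAA  (len 342)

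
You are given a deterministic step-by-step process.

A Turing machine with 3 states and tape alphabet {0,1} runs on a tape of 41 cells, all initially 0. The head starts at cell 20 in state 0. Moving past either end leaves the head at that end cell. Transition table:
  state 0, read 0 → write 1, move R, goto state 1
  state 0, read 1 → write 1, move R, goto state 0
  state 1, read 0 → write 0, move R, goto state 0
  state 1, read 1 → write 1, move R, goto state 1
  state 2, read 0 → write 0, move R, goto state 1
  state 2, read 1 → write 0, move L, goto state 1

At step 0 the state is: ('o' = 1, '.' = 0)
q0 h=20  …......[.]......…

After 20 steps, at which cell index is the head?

40

t=0: q0 h=20  …......[.]......…
t=1: q1 h=21  ….....o[.]......…
t=2: q0 h=22  …....o.[.]......…
t=3: q1 h=23  …...o.o[.]......…
t=4: q0 h=24  …..o.o.[.]......…
t=5: q1 h=25  ….o.o.o[.]......…
t=6: q0 h=26  …o.o.o.[.]......…
t=7: q1 h=27  ….o.o.o[.]......…
t=8: q0 h=28  …o.o.o.[.]......…
t=9: q1 h=29  ….o.o.o[.]......…
t=10: q0 h=30  …o.o.o.[.]......…
t=11: q1 h=31  ….o.o.o[.]......…
t=12: q0 h=32  …o.o.o.[.]......…
t=13: q1 h=33  ….o.o.o[.]......…
t=14: q0 h=34  …o.o.o.[.]......|
t=15: q1 h=35  ….o.o.o[.].....|
t=16: q0 h=36  …o.o.o.[.]....|
t=17: q1 h=37  ….o.o.o[.]...|
t=18: q0 h=38  …o.o.o.[.]..|
t=19: q1 h=39  ….o.o.o[.].|
t=20: q0 h=40  …o.o.o.[.]|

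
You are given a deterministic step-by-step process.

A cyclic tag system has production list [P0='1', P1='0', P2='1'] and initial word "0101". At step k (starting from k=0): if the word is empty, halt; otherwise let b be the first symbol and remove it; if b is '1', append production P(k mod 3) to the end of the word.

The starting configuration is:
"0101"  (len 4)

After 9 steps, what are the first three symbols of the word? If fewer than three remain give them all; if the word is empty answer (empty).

(empty)

k=0  "0101"  (len 4)
k=1  "101"  (len 3)
k=2  "010"  (len 3)
k=3  "10"  (len 2)
k=4  "01"  (len 2)
k=5  "1"  (len 1)
k=6  "1"  (len 1)
k=7  "1"  (len 1)
k=8  "0"  (len 1)
k=9  (halted — word empty)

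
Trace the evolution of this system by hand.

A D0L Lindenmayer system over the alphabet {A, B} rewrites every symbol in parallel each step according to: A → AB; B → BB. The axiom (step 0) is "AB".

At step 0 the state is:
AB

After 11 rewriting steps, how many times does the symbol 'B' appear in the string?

gen 0: AB
gen 1: ABBB
gen 2: ABBBBBBB
gen 3: ABBBBBBBBBBBBBBB
gen 4: ABBBBBBBBBBBBBBBBBBBBBBBBBBBBBBB
gen 5: ABBBBBBBBBBBBBBBBBBBBBBBBBBBBBBBBBBBBBBBBBBBBBBBBBBBBBBBBBBBBBBB
gen 6: ABBBBBBBBBBBBBBBBBBBBBBBBBBBBBBBBBBBBBBBBBBBBBBBBBBBBBBBBB…BBBBBBBBBBBBBBBBBBBBBBBBBBBBBBBBBBBBBBBBBBBBBBBBBBBBBBBBBB  (len 128)
gen 7: ABBBBBBBBBBBBBBBBBBBBBBBBBBBBBBBBBBBBBBBBBBBBBBBBBBBBBBBBB…BBBBBBBBBBBBBBBBBBBBBBBBBBBBBBBBBBBBBBBBBBBBBBBBBBBBBBBBBB  (len 256)
gen 8: ABBBBBBBBBBBBBBBBBBBBBBBBBBBBBBBBBBBBBBBBBBBBBBBBBBBBBBBBB…BBBBBBBBBBBBBBBBBBBBBBBBBBBBBBBBBBBBBBBBBBBBBBBBBBBBBBBBBB  (len 512)
gen 9: ABBBBBBBBBBBBBBBBBBBBBBBBBBBBBBBBBBBBBBBBBBBBBBBBBBBBBBBBB…BBBBBBBBBBBBBBBBBBBBBBBBBBBBBBBBBBBBBBBBBBBBBBBBBBBBBBBBBB  (len 1024)
gen 10: ABBBBBBBBBBBBBBBBBBBBBBBBBBBBBBBBBBBBBBBBBBBBBBBBBBBBBBBBB…BBBBBBBBBBBBBBBBBBBBBBBBBBBBBBBBBBBBBBBBBBBBBBBBBBBBBBBBBB  (len 2048)
gen 11: ABBBBBBBBBBBBBBBBBBBBBBBBBBBBBBBBBBBBBBBBBBBBBBBBBBBBBBBBB…BBBBBBBBBBBBBBBBBBBBBBBBBBBBBBBBBBBBBBBBBBBBBBBBBBBBBBBBBB  (len 4096)

4095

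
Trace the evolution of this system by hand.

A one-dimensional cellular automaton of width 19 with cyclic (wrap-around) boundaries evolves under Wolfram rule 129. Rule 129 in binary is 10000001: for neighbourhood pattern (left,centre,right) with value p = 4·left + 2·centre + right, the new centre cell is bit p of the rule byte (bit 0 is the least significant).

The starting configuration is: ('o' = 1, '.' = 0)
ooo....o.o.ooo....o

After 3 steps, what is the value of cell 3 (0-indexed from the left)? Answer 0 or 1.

1

step 0: ooo....o.o.ooo....o
step 1: oo..oo......o..oo..
step 2: .......oooo........
step 3: oooooo..oo..ooooooo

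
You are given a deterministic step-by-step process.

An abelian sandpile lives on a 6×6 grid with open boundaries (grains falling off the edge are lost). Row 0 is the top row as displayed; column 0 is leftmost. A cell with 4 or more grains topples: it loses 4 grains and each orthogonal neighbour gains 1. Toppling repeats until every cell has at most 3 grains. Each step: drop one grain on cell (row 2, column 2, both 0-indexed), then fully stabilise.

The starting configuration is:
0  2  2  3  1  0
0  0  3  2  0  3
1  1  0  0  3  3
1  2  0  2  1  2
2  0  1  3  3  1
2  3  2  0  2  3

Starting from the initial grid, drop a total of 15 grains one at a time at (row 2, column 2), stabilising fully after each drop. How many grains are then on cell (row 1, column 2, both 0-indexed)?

2

t=0: 0  2  2  3  1  0
0  0  3  2  0  3
1  1  0  0  3  3
1  2  0  2  1  2
2  0  1  3  3  1
2  3  2  0  2  3
t=1: 0  2  2  3  1  0
0  0  3  2  0  3
1  1  1  0  3  3
1  2  0  2  1  2
2  0  1  3  3  1
2  3  2  0  2  3
t=2: 0  2  2  3  1  0
0  0  3  2  0  3
1  1  2  0  3  3
1  2  0  2  1  2
2  0  1  3  3  1
2  3  2  0  2  3
t=3: 0  2  2  3  1  0
0  0  3  2  0  3
1  1  3  0  3  3
1  2  0  2  1  2
2  0  1  3  3  1
2  3  2  0  2  3
t=4: 0  2  3  3  1  0
0  1  0  3  0  3
1  2  1  1  3  3
1  2  1  2  1  2
2  0  1  3  3  1
2  3  2  0  2  3
t=5: 0  2  3  3  1  0
0  1  0  3  0  3
1  2  2  1  3  3
1  2  1  2  1  2
2  0  1  3  3  1
2  3  2  0  2  3
t=6: 0  2  3  3  1  0
0  1  0  3  0  3
1  2  3  1  3  3
1  2  1  2  1  2
2  0  1  3  3  1
2  3  2  0  2  3
t=7: 0  2  3  3  1  0
0  1  1  3  0  3
1  3  0  2  3  3
1  2  2  2  1  2
2  0  1  3  3  1
2  3  2  0  2  3
t=8: 0  2  3  3  1  0
0  1  1  3  0  3
1  3  1  2  3  3
1  2  2  2  1  2
2  0  1  3  3  1
2  3  2  0  2  3
t=9: 0  2  3  3  1  0
0  1  1  3  0  3
1  3  2  2  3  3
1  2  2  2  1  2
2  0  1  3  3  1
2  3  2  0  2  3
t=10: 0  2  3  3  1  0
0  1  1  3  0  3
1  3  3  2  3  3
1  2  2  2  1  2
2  0  1  3  3  1
2  3  2  0  2  3
t=11: 0  2  3  3  1  0
0  2  2  3  0  3
2  0  1  3  3  3
1  3  3  2  1  2
2  0  1  3  3  1
2  3  2  0  2  3
t=12: 0  2  3  3  1  0
0  2  2  3  0  3
2  0  2  3  3  3
1  3  3  2  1  2
2  0  1  3  3  1
2  3  2  0  2  3
t=13: 0  2  3  3  1  0
0  2  2  3  0  3
2  0  3  3  3  3
1  3  3  2  1  2
2  0  1  3  3  1
2  3  2  0  2  3
t=14: 0  3  1  1  2  1
0  3  1  2  3  0
2  2  3  3  2  2
2  0  2  2  1  0
2  1  3  1  1  3
2  3  2  1  3  3
t=15: 0  3  1  1  2  1
0  3  2  3  3  0
2  3  1  0  3  2
2  0  3  3  1  0
2  1  3  1  1  3
2  3  2  1  3  3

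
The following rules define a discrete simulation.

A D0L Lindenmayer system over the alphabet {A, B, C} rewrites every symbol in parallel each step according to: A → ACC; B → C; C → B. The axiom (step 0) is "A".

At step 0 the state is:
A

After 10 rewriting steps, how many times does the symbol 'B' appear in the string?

k=0  A
k=1  ACC
k=2  ACCBB
k=3  ACCBBCC
k=4  ACCBBCCBB
k=5  ACCBBCCBBCC
k=6  ACCBBCCBBCCBB
k=7  ACCBBCCBBCCBBCC
k=8  ACCBBCCBBCCBBCCBB
k=9  ACCBBCCBBCCBBCCBBCC
k=10  ACCBBCCBBCCBBCCBBCCBB

10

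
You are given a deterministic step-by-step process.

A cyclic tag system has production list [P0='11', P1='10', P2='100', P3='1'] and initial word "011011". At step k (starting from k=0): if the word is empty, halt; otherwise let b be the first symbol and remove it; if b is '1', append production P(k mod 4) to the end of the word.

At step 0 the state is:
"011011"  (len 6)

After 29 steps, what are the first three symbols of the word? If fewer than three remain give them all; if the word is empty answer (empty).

111

t=0: "011011"  (len 6)
t=1: "11011"  (len 5)
t=2: "101110"  (len 6)
t=3: "01110100"  (len 8)
t=4: "1110100"  (len 7)
t=5: "11010011"  (len 8)
t=6: "101001110"  (len 9)
t=7: "01001110100"  (len 11)
t=8: "1001110100"  (len 10)
t=9: "00111010011"  (len 11)
t=10: "0111010011"  (len 10)
t=11: "111010011"  (len 9)
t=12: "110100111"  (len 9)
t=13: "1010011111"  (len 10)
t=14: "01001111110"  (len 11)
t=15: "1001111110"  (len 10)
t=16: "0011111101"  (len 10)
t=17: "011111101"  (len 9)
t=18: "11111101"  (len 8)
t=19: "1111101100"  (len 10)
t=20: "1111011001"  (len 10)
t=21: "11101100111"  (len 11)
t=22: "110110011110"  (len 12)
t=23: "10110011110100"  (len 14)
t=24: "01100111101001"  (len 14)
t=25: "1100111101001"  (len 13)
t=26: "10011110100110"  (len 14)
t=27: "0011110100110100"  (len 16)
t=28: "011110100110100"  (len 15)
t=29: "11110100110100"  (len 14)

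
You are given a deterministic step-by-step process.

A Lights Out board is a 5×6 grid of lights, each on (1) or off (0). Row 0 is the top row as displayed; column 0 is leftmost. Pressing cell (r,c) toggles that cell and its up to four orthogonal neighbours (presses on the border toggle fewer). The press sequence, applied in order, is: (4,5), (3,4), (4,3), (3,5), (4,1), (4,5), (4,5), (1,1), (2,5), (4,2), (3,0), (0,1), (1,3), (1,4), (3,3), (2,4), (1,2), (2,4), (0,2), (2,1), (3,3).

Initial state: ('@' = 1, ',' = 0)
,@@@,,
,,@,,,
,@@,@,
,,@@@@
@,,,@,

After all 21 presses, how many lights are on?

16

0) ,@@@,,
,,@,,,
,@@,@,
,,@@@@
@,,,@,
1) ,@@@,,
,,@,,,
,@@,@,
,,@@@,
@,,,,@
2) ,@@@,,
,,@,,,
,@@,,,
,,@,,@
@,,,@@
3) ,@@@,,
,,@,,,
,@@,,,
,,@@,@
@,@@,@
4) ,@@@,,
,,@,,,
,@@,,@
,,@@@,
@,@@,,
5) ,@@@,,
,,@,,,
,@@,,@
,@@@@,
,@,@,,
6) ,@@@,,
,,@,,,
,@@,,@
,@@@@@
,@,@@@
7) ,@@@,,
,,@,,,
,@@,,@
,@@@@,
,@,@,,
8) ,,@@,,
@@,,,,
,,@,,@
,@@@@,
,@,@,,
9) ,,@@,,
@@,,,@
,,@,@,
,@@@@@
,@,@,,
10) ,,@@,,
@@,,,@
,,@,@,
,@,@@@
,,@,,,
11) ,,@@,,
@@,,,@
@,@,@,
@,,@@@
@,@,,,
12) @@,@,,
@,,,,@
@,@,@,
@,,@@@
@,@,,,
13) @@,,,,
@,@@@@
@,@@@,
@,,@@@
@,@,,,
14) @@,,@,
@,@,,,
@,@@,,
@,,@@@
@,@,,,
15) @@,,@,
@,@,,,
@,@,,,
@,@,,@
@,@@,,
16) @@,,@,
@,@,@,
@,@@@@
@,@,@@
@,@@,,
17) @@@,@,
@@,@@,
@,,@@@
@,@,@@
@,@@,,
18) @@@,@,
@@,@,,
@,,,,,
@,@,,@
@,@@,,
19) @,,@@,
@@@@,,
@,,,,,
@,@,,@
@,@@,,
20) @,,@@,
@,@@,,
,@@,,,
@@@,,@
@,@@,,
21) @,,@@,
@,@@,,
,@@@,,
@@,@@@
@,@,,,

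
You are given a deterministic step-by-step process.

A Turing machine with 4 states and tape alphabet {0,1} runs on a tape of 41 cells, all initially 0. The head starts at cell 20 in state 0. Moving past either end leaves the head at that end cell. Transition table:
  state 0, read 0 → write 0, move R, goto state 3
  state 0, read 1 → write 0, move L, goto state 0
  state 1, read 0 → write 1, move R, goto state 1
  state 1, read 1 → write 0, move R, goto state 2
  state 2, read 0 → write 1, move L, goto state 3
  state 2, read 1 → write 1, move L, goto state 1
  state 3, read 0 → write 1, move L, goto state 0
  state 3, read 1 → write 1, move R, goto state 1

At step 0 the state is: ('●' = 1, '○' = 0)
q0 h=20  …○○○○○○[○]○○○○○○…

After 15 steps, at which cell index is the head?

0) q0 h=20  …○○○○○○[○]○○○○○○…
1) q3 h=21  …○○○○○○[○]○○○○○○…
2) q0 h=20  …○○○○○○[○]●○○○○○…
3) q3 h=21  …○○○○○○[●]○○○○○○…
4) q1 h=22  …○○○○○●[○]○○○○○○…
5) q1 h=23  …○○○○●●[○]○○○○○○…
6) q1 h=24  …○○○●●●[○]○○○○○○…
7) q1 h=25  …○○●●●●[○]○○○○○○…
8) q1 h=26  …○●●●●●[○]○○○○○○…
9) q1 h=27  …●●●●●●[○]○○○○○○…
10) q1 h=28  …●●●●●●[○]○○○○○○…
11) q1 h=29  …●●●●●●[○]○○○○○○…
12) q1 h=30  …●●●●●●[○]○○○○○○…
13) q1 h=31  …●●●●●●[○]○○○○○○…
14) q1 h=32  …●●●●●●[○]○○○○○○…
15) q1 h=33  …●●●●●●[○]○○○○○○…

33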